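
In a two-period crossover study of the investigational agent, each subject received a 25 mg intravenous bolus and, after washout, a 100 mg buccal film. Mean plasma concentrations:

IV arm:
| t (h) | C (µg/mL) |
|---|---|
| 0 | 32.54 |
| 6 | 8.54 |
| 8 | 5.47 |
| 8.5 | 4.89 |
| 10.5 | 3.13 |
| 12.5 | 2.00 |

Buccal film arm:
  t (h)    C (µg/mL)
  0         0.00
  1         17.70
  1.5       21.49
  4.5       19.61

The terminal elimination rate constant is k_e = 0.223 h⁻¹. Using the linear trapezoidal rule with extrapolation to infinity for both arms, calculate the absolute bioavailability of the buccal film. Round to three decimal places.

F = 0.260

Trapezoidal AUC_0→12.5 (IV):
  [0→6]: (32.54+8.54)/2 × 6 = 123.24
  [6→8]: (8.54+5.47)/2 × 2 = 14.01
  [8→8.5]: (5.47+4.89)/2 × 0.5 = 2.59
  [8.5→10.5]: (4.89+3.13)/2 × 2 = 8.02
  [10.5→12.5]: (3.13+2.00)/2 × 2 = 5.13
  Sum = 152.99 µg/mL·h
IV tail: 2.00/0.223 = 8.969; AUC_iv,0→∞ = 152.99 + 8.969 = 161.959 µg/mL·h
Trapezoidal AUC_0→4.5 (buccal film):
  [0→1]: (0.00+17.70)/2 × 1 = 8.85
  [1→1.5]: (17.70+21.49)/2 × 0.5 = 9.7975
  [1.5→4.5]: (21.49+19.61)/2 × 3 = 61.65
  Sum = 80.2975 µg/mL·h
buccal film tail: 19.61/0.223 = 87.937; AUC_ev,0→∞ = 80.2975 + 87.937 = 168.2345 µg/mL·h
F = (AUC_ev/D_ev)/(AUC_iv/D_iv) = (168.2345/100)/(161.959/25) = 1.682345/6.47836 = 0.2597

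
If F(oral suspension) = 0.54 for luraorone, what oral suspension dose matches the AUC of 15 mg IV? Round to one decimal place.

For equal systemic exposure: F × D_ev = D_iv
D_ev = D_iv / F = 15 / 0.54 = 27.7778 mg

D_oral = 27.8 mg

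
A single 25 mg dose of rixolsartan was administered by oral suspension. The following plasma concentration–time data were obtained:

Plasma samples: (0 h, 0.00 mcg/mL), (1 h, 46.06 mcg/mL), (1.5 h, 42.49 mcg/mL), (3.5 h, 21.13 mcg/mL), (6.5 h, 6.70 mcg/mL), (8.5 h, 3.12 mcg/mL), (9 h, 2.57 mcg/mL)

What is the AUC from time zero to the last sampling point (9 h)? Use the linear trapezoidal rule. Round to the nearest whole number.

AUC = 162 mcg/mL·h

Trapezoidal AUC_0→9:
  [0→1]: (0.00+46.06)/2 × 1 = 23.03
  [1→1.5]: (46.06+42.49)/2 × 0.5 = 22.1375
  [1.5→3.5]: (42.49+21.13)/2 × 2 = 63.62
  [3.5→6.5]: (21.13+6.70)/2 × 3 = 41.745
  [6.5→8.5]: (6.70+3.12)/2 × 2 = 9.82
  [8.5→9]: (3.12+2.57)/2 × 0.5 = 1.4225
  Sum = 161.775 mcg/mL·h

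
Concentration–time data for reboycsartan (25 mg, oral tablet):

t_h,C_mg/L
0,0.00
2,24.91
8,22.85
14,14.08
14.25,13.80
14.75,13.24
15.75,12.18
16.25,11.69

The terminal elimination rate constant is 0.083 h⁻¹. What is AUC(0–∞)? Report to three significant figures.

AUC = 449 mg/L·h

Trapezoidal AUC_0→16.25:
  [0→2]: (0.00+24.91)/2 × 2 = 24.91
  [2→8]: (24.91+22.85)/2 × 6 = 143.28
  [8→14]: (22.85+14.08)/2 × 6 = 110.79
  [14→14.25]: (14.08+13.80)/2 × 0.25 = 3.485
  [14.25→14.75]: (13.80+13.24)/2 × 0.5 = 6.76
  [14.75→15.75]: (13.24+12.18)/2 × 1 = 12.71
  [15.75→16.25]: (12.18+11.69)/2 × 0.5 = 5.9675
  Sum = 307.9025 mg/L·h
Extrapolated tail: C_last / k_e = 11.69 / 0.083 = 140.843
AUC_0→∞ = 307.9025 + 140.843 = 448.7455 mg/L·h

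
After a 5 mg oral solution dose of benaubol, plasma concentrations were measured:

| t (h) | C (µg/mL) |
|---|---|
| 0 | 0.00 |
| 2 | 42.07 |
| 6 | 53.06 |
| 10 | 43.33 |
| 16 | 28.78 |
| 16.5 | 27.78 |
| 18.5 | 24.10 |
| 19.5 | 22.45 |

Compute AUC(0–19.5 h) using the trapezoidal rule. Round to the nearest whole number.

AUC = 731 µg/mL·h

Trapezoidal AUC_0→19.5:
  [0→2]: (0.00+42.07)/2 × 2 = 42.07
  [2→6]: (42.07+53.06)/2 × 4 = 190.26
  [6→10]: (53.06+43.33)/2 × 4 = 192.78
  [10→16]: (43.33+28.78)/2 × 6 = 216.33
  [16→16.5]: (28.78+27.78)/2 × 0.5 = 14.14
  [16.5→18.5]: (27.78+24.10)/2 × 2 = 51.88
  [18.5→19.5]: (24.10+22.45)/2 × 1 = 23.275
  Sum = 730.735 µg/mL·h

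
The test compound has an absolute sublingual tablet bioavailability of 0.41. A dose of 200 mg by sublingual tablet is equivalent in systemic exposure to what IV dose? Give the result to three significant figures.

Systemic exposure from an extravascular dose = F × D_ev, so the equivalent IV dose is F × D_ev.
D_iv = F × D_ev = 0.41 × 200 = 82 mg

D_iv = 82.0 mg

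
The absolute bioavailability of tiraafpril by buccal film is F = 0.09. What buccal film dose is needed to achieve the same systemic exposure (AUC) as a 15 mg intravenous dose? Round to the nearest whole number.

D_buccal = 167 mg

For equal systemic exposure: F × D_ev = D_iv
D_ev = D_iv / F = 15 / 0.09 = 166.667 mg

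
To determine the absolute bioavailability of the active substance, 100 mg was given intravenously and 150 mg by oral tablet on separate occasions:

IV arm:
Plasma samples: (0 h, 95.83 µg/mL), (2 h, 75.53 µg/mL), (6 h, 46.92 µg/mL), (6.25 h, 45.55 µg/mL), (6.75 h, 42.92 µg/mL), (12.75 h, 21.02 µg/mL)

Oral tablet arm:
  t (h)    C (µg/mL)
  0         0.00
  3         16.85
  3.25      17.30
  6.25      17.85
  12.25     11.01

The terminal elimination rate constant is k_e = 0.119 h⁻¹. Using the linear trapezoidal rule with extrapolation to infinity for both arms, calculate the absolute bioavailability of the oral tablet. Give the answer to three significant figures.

F = 0.213

Trapezoidal AUC_0→12.75 (IV):
  [0→2]: (95.83+75.53)/2 × 2 = 171.36
  [2→6]: (75.53+46.92)/2 × 4 = 244.9
  [6→6.25]: (46.92+45.55)/2 × 0.25 = 11.55875
  [6.25→6.75]: (45.55+42.92)/2 × 0.5 = 22.1175
  [6.75→12.75]: (42.92+21.02)/2 × 6 = 191.82
  Sum = 641.75625 µg/mL·h
IV tail: 21.02/0.119 = 176.639; AUC_iv,0→∞ = 641.75625 + 176.639 = 818.39525 µg/mL·h
Trapezoidal AUC_0→12.25 (oral tablet):
  [0→3]: (0.00+16.85)/2 × 3 = 25.275
  [3→3.25]: (16.85+17.30)/2 × 0.25 = 4.26875
  [3.25→6.25]: (17.30+17.85)/2 × 3 = 52.725
  [6.25→12.25]: (17.85+11.01)/2 × 6 = 86.58
  Sum = 168.84875 µg/mL·h
oral tablet tail: 11.01/0.119 = 92.521; AUC_ev,0→∞ = 168.84875 + 92.521 = 261.36975 µg/mL·h
F = (AUC_ev/D_ev)/(AUC_iv/D_iv) = (261.36975/150)/(818.39525/100) = 1.742465/8.1839525 = 0.2129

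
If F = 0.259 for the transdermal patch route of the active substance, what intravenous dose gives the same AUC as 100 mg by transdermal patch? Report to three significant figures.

D_iv = 25.9 mg

Systemic exposure from an extravascular dose = F × D_ev, so the equivalent IV dose is F × D_ev.
D_iv = F × D_ev = 0.259 × 100 = 25.9 mg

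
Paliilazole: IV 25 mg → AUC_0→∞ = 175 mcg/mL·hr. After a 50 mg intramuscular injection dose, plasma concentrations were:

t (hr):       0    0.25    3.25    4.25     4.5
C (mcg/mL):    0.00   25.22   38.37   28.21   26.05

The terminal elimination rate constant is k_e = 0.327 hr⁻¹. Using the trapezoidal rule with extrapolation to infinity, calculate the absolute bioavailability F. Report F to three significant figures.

F = 0.624

Trapezoidal AUC_0→4.5 (intramuscular injection):
  [0→0.25]: (0.00+25.22)/2 × 0.25 = 3.1525
  [0.25→3.25]: (25.22+38.37)/2 × 3 = 95.385
  [3.25→4.25]: (38.37+28.21)/2 × 1 = 33.29
  [4.25→4.5]: (28.21+26.05)/2 × 0.25 = 6.7825
  Sum = 138.61 mcg/mL·hr
Tail: C_last/k_e = 26.05/0.327 = 79.664
AUC_0→∞ (intramuscular injection) = 138.61 + 79.664 = 218.274 mcg/mL·hr
F = (AUC_ev/D_ev)/(AUC_iv/D_iv) = (218.274/50)/(175/25) = 4.36548/7 = 0.6236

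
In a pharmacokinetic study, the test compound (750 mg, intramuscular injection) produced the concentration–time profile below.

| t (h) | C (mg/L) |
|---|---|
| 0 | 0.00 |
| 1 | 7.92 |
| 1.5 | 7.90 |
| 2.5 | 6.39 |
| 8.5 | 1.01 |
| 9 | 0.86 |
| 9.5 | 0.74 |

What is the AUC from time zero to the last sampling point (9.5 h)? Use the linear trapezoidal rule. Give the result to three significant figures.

Trapezoidal AUC_0→9.5:
  [0→1]: (0.00+7.92)/2 × 1 = 3.96
  [1→1.5]: (7.92+7.90)/2 × 0.5 = 3.955
  [1.5→2.5]: (7.90+6.39)/2 × 1 = 7.145
  [2.5→8.5]: (6.39+1.01)/2 × 6 = 22.2
  [8.5→9]: (1.01+0.86)/2 × 0.5 = 0.4675
  [9→9.5]: (0.86+0.74)/2 × 0.5 = 0.4
  Sum = 38.1275 mg/L·h

AUC = 38.1 mg/L·h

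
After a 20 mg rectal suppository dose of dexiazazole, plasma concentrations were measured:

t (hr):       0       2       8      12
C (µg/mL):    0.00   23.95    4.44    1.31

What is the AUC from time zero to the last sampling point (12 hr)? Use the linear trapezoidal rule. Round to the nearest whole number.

AUC = 121 µg/mL·hr

Trapezoidal AUC_0→12:
  [0→2]: (0.00+23.95)/2 × 2 = 23.95
  [2→8]: (23.95+4.44)/2 × 6 = 85.17
  [8→12]: (4.44+1.31)/2 × 4 = 11.5
  Sum = 120.62 µg/mL·hr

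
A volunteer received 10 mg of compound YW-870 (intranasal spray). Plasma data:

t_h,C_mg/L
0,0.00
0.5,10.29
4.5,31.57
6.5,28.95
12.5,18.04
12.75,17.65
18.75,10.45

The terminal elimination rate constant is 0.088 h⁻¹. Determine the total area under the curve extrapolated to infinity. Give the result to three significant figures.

Trapezoidal AUC_0→18.75:
  [0→0.5]: (0.00+10.29)/2 × 0.5 = 2.5725
  [0.5→4.5]: (10.29+31.57)/2 × 4 = 83.72
  [4.5→6.5]: (31.57+28.95)/2 × 2 = 60.52
  [6.5→12.5]: (28.95+18.04)/2 × 6 = 140.97
  [12.5→12.75]: (18.04+17.65)/2 × 0.25 = 4.46125
  [12.75→18.75]: (17.65+10.45)/2 × 6 = 84.3
  Sum = 376.54375 mg/L·h
Extrapolated tail: C_last / k_e = 10.45 / 0.088 = 118.750
AUC_0→∞ = 376.54375 + 118.750 = 495.29375 mg/L·h

AUC = 495 mg/L·h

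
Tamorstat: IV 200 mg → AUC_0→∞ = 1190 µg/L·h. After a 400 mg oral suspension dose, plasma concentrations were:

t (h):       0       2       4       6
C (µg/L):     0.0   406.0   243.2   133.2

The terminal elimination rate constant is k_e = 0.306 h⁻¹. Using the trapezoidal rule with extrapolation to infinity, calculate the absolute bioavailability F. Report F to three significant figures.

Trapezoidal AUC_0→6 (oral suspension):
  [0→2]: (0.0+406.0)/2 × 2 = 406.0
  [2→4]: (406.0+243.2)/2 × 2 = 649.2
  [4→6]: (243.2+133.2)/2 × 2 = 376.4
  Sum = 1431.6 µg/L·h
Tail: C_last/k_e = 133.2/0.306 = 435.294
AUC_0→∞ (oral suspension) = 1431.6 + 435.294 = 1866.894 µg/L·h
F = (AUC_ev/D_ev)/(AUC_iv/D_iv) = (1866.894/400)/(1190/200) = 4.667235/5.95 = 0.7844

F = 0.784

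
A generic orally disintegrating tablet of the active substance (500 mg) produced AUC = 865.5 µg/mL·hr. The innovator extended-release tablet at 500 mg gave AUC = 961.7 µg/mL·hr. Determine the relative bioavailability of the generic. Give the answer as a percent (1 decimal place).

F_rel = (AUC_test/D_test) / (AUC_ref/D_ref)
      = (865.5/500) / (961.7/500)
      = 1.731 / 1.9234 = 0.9000 = 90.00%

F_rel = 90.0%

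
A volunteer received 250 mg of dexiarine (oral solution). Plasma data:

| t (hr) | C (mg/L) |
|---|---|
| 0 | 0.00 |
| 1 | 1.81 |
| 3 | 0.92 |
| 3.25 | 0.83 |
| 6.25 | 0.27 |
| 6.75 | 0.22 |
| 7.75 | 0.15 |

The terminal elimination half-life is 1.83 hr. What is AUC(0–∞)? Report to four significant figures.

AUC = 6.207 mg/L·hr

Trapezoidal AUC_0→7.75:
  [0→1]: (0.00+1.81)/2 × 1 = 0.905
  [1→3]: (1.81+0.92)/2 × 2 = 2.73
  [3→3.25]: (0.92+0.83)/2 × 0.25 = 0.21875
  [3.25→6.25]: (0.83+0.27)/2 × 3 = 1.65
  [6.25→6.75]: (0.27+0.22)/2 × 0.5 = 0.1225
  [6.75→7.75]: (0.22+0.15)/2 × 1 = 0.185
  Sum = 5.81125 mg/L·hr
k_e = ln2 / t½ = 0.693147 / 1.83 = 0.3788 hr^-1
Extrapolated tail: C_last / k_e = 0.15 / 0.3788 = 0.396
AUC_0→∞ = 5.81125 + 0.396 = 6.20725 mg/L·hr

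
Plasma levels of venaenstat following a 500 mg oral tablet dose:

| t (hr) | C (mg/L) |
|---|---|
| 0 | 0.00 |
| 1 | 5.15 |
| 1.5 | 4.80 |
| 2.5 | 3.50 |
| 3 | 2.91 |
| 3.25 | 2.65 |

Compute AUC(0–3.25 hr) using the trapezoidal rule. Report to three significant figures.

Trapezoidal AUC_0→3.25:
  [0→1]: (0.00+5.15)/2 × 1 = 2.575
  [1→1.5]: (5.15+4.80)/2 × 0.5 = 2.4875
  [1.5→2.5]: (4.80+3.50)/2 × 1 = 4.15
  [2.5→3]: (3.50+2.91)/2 × 0.5 = 1.6025
  [3→3.25]: (2.91+2.65)/2 × 0.25 = 0.695
  Sum = 11.51 mg/L·hr

AUC = 11.5 mg/L·hr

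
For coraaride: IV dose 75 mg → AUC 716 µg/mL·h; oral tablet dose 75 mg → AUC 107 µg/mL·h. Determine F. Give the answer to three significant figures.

F = (AUC_ev / D_ev) / (AUC_iv / D_iv)
  = (107/75) / (716/75)
  = 1.42667 / 9.54667 = 0.1494

F = 0.149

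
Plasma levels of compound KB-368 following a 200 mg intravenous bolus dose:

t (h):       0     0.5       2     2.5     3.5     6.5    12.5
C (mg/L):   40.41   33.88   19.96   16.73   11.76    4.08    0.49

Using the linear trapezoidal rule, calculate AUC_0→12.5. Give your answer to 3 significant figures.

Trapezoidal AUC_0→12.5:
  [0→0.5]: (40.41+33.88)/2 × 0.5 = 18.5725
  [0.5→2]: (33.88+19.96)/2 × 1.5 = 40.38
  [2→2.5]: (19.96+16.73)/2 × 0.5 = 9.1725
  [2.5→3.5]: (16.73+11.76)/2 × 1 = 14.245
  [3.5→6.5]: (11.76+4.08)/2 × 3 = 23.76
  [6.5→12.5]: (4.08+0.49)/2 × 6 = 13.71
  Sum = 119.84 mg/L·h

AUC = 120 mg/L·h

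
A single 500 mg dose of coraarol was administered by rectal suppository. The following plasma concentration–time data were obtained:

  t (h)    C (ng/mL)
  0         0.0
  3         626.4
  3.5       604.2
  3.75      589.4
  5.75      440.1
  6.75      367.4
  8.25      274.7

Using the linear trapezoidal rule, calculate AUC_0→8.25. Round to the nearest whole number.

Trapezoidal AUC_0→8.25:
  [0→3]: (0.0+626.4)/2 × 3 = 939.6
  [3→3.5]: (626.4+604.2)/2 × 0.5 = 307.65
  [3.5→3.75]: (604.2+589.4)/2 × 0.25 = 149.2
  [3.75→5.75]: (589.4+440.1)/2 × 2 = 1029.5
  [5.75→6.75]: (440.1+367.4)/2 × 1 = 403.75
  [6.75→8.25]: (367.4+274.7)/2 × 1.5 = 481.575
  Sum = 3311.275 ng/mL·h

AUC = 3311 ng/mL·h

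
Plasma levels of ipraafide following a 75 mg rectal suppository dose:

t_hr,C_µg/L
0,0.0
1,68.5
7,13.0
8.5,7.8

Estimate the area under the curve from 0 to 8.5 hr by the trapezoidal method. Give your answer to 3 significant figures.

AUC = 294 µg/L·hr

Trapezoidal AUC_0→8.5:
  [0→1]: (0.0+68.5)/2 × 1 = 34.25
  [1→7]: (68.5+13.0)/2 × 6 = 244.5
  [7→8.5]: (13.0+7.8)/2 × 1.5 = 15.6
  Sum = 294.35 µg/L·hr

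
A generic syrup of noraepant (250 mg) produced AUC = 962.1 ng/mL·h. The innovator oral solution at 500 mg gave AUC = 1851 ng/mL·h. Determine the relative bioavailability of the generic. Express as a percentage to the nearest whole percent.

F_rel = 104%

F_rel = (AUC_test/D_test) / (AUC_ref/D_ref)
      = (962.1/250) / (1851/500)
      = 3.8484 / 3.702 = 1.0395 = 103.95%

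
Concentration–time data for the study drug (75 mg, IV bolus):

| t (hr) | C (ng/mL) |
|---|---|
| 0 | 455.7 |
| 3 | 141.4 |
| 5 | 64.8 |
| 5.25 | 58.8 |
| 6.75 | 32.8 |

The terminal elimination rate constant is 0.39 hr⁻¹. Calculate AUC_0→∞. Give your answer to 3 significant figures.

Trapezoidal AUC_0→6.75:
  [0→3]: (455.7+141.4)/2 × 3 = 895.65
  [3→5]: (141.4+64.8)/2 × 2 = 206.2
  [5→5.25]: (64.8+58.8)/2 × 0.25 = 15.45
  [5.25→6.75]: (58.8+32.8)/2 × 1.5 = 68.7
  Sum = 1186.0 ng/mL·hr
Extrapolated tail: C_last / k_e = 32.8 / 0.39 = 84.103
AUC_0→∞ = 1186.0 + 84.103 = 1270.103 ng/mL·hr

AUC = 1270 ng/mL·hr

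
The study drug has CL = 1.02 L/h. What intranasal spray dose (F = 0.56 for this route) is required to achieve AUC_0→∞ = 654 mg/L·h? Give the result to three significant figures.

Dose = CL × AUC_0→∞ / F
     = 1.02 × 654 / 0.56 = 1191.21 mg

Dose = 1190 mg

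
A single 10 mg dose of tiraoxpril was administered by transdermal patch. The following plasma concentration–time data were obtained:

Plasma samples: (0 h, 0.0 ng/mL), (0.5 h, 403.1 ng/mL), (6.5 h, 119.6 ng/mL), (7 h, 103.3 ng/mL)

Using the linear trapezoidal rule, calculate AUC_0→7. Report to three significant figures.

AUC = 1720 ng/mL·h

Trapezoidal AUC_0→7:
  [0→0.5]: (0.0+403.1)/2 × 0.5 = 100.775
  [0.5→6.5]: (403.1+119.6)/2 × 6 = 1568.1
  [6.5→7]: (119.6+103.3)/2 × 0.5 = 55.725
  Sum = 1724.6 ng/mL·h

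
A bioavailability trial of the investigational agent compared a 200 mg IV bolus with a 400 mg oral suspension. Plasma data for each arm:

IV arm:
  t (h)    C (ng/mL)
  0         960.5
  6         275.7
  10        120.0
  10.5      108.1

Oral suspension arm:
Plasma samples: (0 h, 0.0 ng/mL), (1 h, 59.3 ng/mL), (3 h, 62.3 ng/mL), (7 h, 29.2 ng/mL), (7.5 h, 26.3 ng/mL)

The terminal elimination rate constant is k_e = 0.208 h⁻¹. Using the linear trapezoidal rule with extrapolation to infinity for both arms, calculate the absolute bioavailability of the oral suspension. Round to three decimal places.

F = 0.047

Trapezoidal AUC_0→10.5 (IV):
  [0→6]: (960.5+275.7)/2 × 6 = 3708.6
  [6→10]: (275.7+120.0)/2 × 4 = 791.4
  [10→10.5]: (120.0+108.1)/2 × 0.5 = 57.025
  Sum = 4557.025 ng/mL·h
IV tail: 108.1/0.208 = 519.712; AUC_iv,0→∞ = 4557.025 + 519.712 = 5076.737 ng/mL·h
Trapezoidal AUC_0→7.5 (oral suspension):
  [0→1]: (0.0+59.3)/2 × 1 = 29.65
  [1→3]: (59.3+62.3)/2 × 2 = 121.6
  [3→7]: (62.3+29.2)/2 × 4 = 183.0
  [7→7.5]: (29.2+26.3)/2 × 0.5 = 13.875
  Sum = 348.125 ng/mL·h
oral suspension tail: 26.3/0.208 = 126.442; AUC_ev,0→∞ = 348.125 + 126.442 = 474.567 ng/mL·h
F = (AUC_ev/D_ev)/(AUC_iv/D_iv) = (474.567/400)/(5076.737/200) = 1.1864175/25.383685 = 0.0467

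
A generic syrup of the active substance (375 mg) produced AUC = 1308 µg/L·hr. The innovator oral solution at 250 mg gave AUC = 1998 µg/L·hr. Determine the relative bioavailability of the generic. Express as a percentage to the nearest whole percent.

F_rel = 44%

F_rel = (AUC_test/D_test) / (AUC_ref/D_ref)
      = (1308/375) / (1998/250)
      = 3.488 / 7.992 = 0.4364 = 43.64%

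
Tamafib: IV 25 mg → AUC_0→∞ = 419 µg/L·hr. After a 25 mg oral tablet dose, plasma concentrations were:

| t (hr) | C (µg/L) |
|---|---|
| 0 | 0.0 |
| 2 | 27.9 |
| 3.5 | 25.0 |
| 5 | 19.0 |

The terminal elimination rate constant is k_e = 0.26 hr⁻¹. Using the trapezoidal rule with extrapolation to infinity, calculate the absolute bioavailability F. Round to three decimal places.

F = 0.414

Trapezoidal AUC_0→5 (oral tablet):
  [0→2]: (0.0+27.9)/2 × 2 = 27.9
  [2→3.5]: (27.9+25.0)/2 × 1.5 = 39.675
  [3.5→5]: (25.0+19.0)/2 × 1.5 = 33.0
  Sum = 100.575 µg/L·hr
Tail: C_last/k_e = 19.0/0.26 = 73.077
AUC_0→∞ (oral tablet) = 100.575 + 73.077 = 173.652 µg/L·hr
F = (AUC_ev/D_ev)/(AUC_iv/D_iv) = (173.652/25)/(419/25) = 6.94608/16.76 = 0.4144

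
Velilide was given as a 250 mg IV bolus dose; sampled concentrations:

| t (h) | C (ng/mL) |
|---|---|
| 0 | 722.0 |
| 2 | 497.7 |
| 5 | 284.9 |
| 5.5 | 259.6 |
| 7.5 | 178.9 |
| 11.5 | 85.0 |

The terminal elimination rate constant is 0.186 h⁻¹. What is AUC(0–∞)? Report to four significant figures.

Trapezoidal AUC_0→11.5:
  [0→2]: (722.0+497.7)/2 × 2 = 1219.7
  [2→5]: (497.7+284.9)/2 × 3 = 1173.9
  [5→5.5]: (284.9+259.6)/2 × 0.5 = 136.125
  [5.5→7.5]: (259.6+178.9)/2 × 2 = 438.5
  [7.5→11.5]: (178.9+85.0)/2 × 4 = 527.8
  Sum = 3496.025 ng/mL·h
Extrapolated tail: C_last / k_e = 85.0 / 0.186 = 456.989
AUC_0→∞ = 3496.025 + 456.989 = 3953.014 ng/mL·h

AUC = 3953 ng/mL·h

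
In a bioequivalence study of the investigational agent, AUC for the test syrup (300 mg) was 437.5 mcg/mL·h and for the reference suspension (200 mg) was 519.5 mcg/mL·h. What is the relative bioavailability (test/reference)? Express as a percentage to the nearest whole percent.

F_rel = (AUC_test/D_test) / (AUC_ref/D_ref)
      = (437.5/300) / (519.5/200)
      = 1.45833 / 2.5975 = 0.5614 = 56.14%

F_rel = 56%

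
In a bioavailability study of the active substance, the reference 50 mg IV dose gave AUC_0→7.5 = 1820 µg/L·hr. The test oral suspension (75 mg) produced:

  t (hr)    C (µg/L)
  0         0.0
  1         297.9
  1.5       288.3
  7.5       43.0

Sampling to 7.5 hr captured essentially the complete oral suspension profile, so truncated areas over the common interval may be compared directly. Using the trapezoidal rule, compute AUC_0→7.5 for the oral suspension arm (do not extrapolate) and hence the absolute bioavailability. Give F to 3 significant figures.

F = 0.472

Trapezoidal AUC_0→7.5 (oral suspension):
  [0→1]: (0.0+297.9)/2 × 1 = 148.95
  [1→1.5]: (297.9+288.3)/2 × 0.5 = 146.55
  [1.5→7.5]: (288.3+43.0)/2 × 6 = 993.9
  Sum = 1289.4 µg/L·hr
F = (AUC_ev/D_ev)/(AUC_iv/D_iv) = (1289.4/75)/(1820/50) = 17.192/36.4 = 0.4723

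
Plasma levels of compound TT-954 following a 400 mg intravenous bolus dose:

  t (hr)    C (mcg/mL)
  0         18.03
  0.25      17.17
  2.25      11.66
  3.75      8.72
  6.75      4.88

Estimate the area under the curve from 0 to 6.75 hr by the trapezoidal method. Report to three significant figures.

AUC = 68.9 mcg/mL·hr

Trapezoidal AUC_0→6.75:
  [0→0.25]: (18.03+17.17)/2 × 0.25 = 4.4
  [0.25→2.25]: (17.17+11.66)/2 × 2 = 28.83
  [2.25→3.75]: (11.66+8.72)/2 × 1.5 = 15.285
  [3.75→6.75]: (8.72+4.88)/2 × 3 = 20.4
  Sum = 68.915 mcg/mL·hr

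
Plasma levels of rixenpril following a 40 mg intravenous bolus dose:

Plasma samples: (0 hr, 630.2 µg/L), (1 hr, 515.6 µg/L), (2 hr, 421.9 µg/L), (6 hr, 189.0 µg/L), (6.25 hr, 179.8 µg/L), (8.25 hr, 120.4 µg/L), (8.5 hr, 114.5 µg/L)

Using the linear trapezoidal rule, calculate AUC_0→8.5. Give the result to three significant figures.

AUC = 2640 µg/L·hr

Trapezoidal AUC_0→8.5:
  [0→1]: (630.2+515.6)/2 × 1 = 572.9
  [1→2]: (515.6+421.9)/2 × 1 = 468.75
  [2→6]: (421.9+189.0)/2 × 4 = 1221.8
  [6→6.25]: (189.0+179.8)/2 × 0.25 = 46.1
  [6.25→8.25]: (179.8+120.4)/2 × 2 = 300.2
  [8.25→8.5]: (120.4+114.5)/2 × 0.25 = 29.3625
  Sum = 2639.1125 µg/L·hr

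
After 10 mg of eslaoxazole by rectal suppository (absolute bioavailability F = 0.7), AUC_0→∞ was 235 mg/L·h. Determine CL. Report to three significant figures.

CL = F × Dose / AUC_0→∞
   = 0.7 × 10 / 235 = 0.0297872 L/h

CL = 0.0298 L/h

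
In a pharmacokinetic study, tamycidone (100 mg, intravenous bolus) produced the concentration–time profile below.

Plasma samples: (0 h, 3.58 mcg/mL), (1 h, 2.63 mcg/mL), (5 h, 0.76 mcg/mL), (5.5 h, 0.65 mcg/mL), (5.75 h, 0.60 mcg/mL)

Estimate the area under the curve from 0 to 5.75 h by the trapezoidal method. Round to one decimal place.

AUC = 10.4 mcg/mL·h

Trapezoidal AUC_0→5.75:
  [0→1]: (3.58+2.63)/2 × 1 = 3.105
  [1→5]: (2.63+0.76)/2 × 4 = 6.78
  [5→5.5]: (0.76+0.65)/2 × 0.5 = 0.3525
  [5.5→5.75]: (0.65+0.60)/2 × 0.25 = 0.15625
  Sum = 10.39375 mcg/mL·h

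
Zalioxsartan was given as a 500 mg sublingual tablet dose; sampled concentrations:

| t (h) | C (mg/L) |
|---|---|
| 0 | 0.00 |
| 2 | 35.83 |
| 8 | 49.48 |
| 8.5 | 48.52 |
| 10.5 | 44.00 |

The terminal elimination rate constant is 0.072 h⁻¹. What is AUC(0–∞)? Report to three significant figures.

Trapezoidal AUC_0→10.5:
  [0→2]: (0.00+35.83)/2 × 2 = 35.83
  [2→8]: (35.83+49.48)/2 × 6 = 255.93
  [8→8.5]: (49.48+48.52)/2 × 0.5 = 24.5
  [8.5→10.5]: (48.52+44.00)/2 × 2 = 92.52
  Sum = 408.78 mg/L·h
Extrapolated tail: C_last / k_e = 44.00 / 0.072 = 611.111
AUC_0→∞ = 408.78 + 611.111 = 1019.891 mg/L·h

AUC = 1020 mg/L·h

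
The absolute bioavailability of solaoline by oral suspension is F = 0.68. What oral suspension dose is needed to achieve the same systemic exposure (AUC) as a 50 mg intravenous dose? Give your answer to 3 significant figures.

D_oral = 73.5 mg

For equal systemic exposure: F × D_ev = D_iv
D_ev = D_iv / F = 50 / 0.68 = 73.5294 mg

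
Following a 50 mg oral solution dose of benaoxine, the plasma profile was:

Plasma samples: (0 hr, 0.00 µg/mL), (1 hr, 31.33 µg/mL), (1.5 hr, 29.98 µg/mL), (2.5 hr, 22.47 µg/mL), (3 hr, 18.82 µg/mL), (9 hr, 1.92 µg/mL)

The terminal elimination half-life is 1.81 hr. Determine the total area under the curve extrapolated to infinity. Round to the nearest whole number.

Trapezoidal AUC_0→9:
  [0→1]: (0.00+31.33)/2 × 1 = 15.665
  [1→1.5]: (31.33+29.98)/2 × 0.5 = 15.3275
  [1.5→2.5]: (29.98+22.47)/2 × 1 = 26.225
  [2.5→3]: (22.47+18.82)/2 × 0.5 = 10.3225
  [3→9]: (18.82+1.92)/2 × 6 = 62.22
  Sum = 129.76 µg/mL·hr
k_e = ln2 / t½ = 0.693147 / 1.81 = 0.3830 hr^-1
Extrapolated tail: C_last / k_e = 1.92 / 0.383 = 5.013
AUC_0→∞ = 129.76 + 5.013 = 134.773 µg/mL·hr

AUC = 135 µg/mL·hr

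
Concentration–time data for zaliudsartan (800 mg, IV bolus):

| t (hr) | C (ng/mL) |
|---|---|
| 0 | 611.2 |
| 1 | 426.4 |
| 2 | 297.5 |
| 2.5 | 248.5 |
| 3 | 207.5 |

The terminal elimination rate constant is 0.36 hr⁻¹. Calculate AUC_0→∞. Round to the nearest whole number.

Trapezoidal AUC_0→3:
  [0→1]: (611.2+426.4)/2 × 1 = 518.8
  [1→2]: (426.4+297.5)/2 × 1 = 361.95
  [2→2.5]: (297.5+248.5)/2 × 0.5 = 136.5
  [2.5→3]: (248.5+207.5)/2 × 0.5 = 114.0
  Sum = 1131.25 ng/mL·hr
Extrapolated tail: C_last / k_e = 207.5 / 0.36 = 576.389
AUC_0→∞ = 1131.25 + 576.389 = 1707.639 ng/mL·hr

AUC = 1708 ng/mL·hr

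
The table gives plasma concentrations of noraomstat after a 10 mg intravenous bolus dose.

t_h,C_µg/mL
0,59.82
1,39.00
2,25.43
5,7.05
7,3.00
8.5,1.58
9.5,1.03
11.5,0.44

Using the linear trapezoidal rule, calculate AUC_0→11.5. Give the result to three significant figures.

Trapezoidal AUC_0→11.5:
  [0→1]: (59.82+39.00)/2 × 1 = 49.41
  [1→2]: (39.00+25.43)/2 × 1 = 32.215
  [2→5]: (25.43+7.05)/2 × 3 = 48.72
  [5→7]: (7.05+3.00)/2 × 2 = 10.05
  [7→8.5]: (3.00+1.58)/2 × 1.5 = 3.435
  [8.5→9.5]: (1.58+1.03)/2 × 1 = 1.305
  [9.5→11.5]: (1.03+0.44)/2 × 2 = 1.47
  Sum = 146.605 µg/mL·h

AUC = 147 µg/mL·h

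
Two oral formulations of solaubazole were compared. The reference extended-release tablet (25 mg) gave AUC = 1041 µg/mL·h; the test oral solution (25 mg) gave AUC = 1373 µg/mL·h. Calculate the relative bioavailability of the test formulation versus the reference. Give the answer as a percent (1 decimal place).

F_rel = 131.9%

F_rel = (AUC_test/D_test) / (AUC_ref/D_ref)
      = (1373/25) / (1041/25)
      = 54.92 / 41.64 = 1.3189 = 131.89%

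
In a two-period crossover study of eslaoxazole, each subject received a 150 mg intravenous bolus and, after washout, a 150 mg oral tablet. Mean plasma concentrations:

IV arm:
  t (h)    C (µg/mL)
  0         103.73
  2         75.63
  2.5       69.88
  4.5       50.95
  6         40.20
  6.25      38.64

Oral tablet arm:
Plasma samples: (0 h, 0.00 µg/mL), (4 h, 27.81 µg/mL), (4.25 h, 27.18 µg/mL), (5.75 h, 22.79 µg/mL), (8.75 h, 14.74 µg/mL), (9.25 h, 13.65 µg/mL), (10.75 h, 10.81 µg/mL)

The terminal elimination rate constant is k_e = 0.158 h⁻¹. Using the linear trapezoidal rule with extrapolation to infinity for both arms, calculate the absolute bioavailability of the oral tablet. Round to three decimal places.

Trapezoidal AUC_0→6.25 (IV):
  [0→2]: (103.73+75.63)/2 × 2 = 179.36
  [2→2.5]: (75.63+69.88)/2 × 0.5 = 36.3775
  [2.5→4.5]: (69.88+50.95)/2 × 2 = 120.83
  [4.5→6]: (50.95+40.20)/2 × 1.5 = 68.3625
  [6→6.25]: (40.20+38.64)/2 × 0.25 = 9.855
  Sum = 414.785 µg/mL·h
IV tail: 38.64/0.158 = 244.557; AUC_iv,0→∞ = 414.785 + 244.557 = 659.342 µg/mL·h
Trapezoidal AUC_0→10.75 (oral tablet):
  [0→4]: (0.00+27.81)/2 × 4 = 55.62
  [4→4.25]: (27.81+27.18)/2 × 0.25 = 6.87375
  [4.25→5.75]: (27.18+22.79)/2 × 1.5 = 37.4775
  [5.75→8.75]: (22.79+14.74)/2 × 3 = 56.295
  [8.75→9.25]: (14.74+13.65)/2 × 0.5 = 7.0975
  [9.25→10.75]: (13.65+10.81)/2 × 1.5 = 18.345
  Sum = 181.70875 µg/mL·h
oral tablet tail: 10.81/0.158 = 68.418; AUC_ev,0→∞ = 181.70875 + 68.418 = 250.12675 µg/mL·h
F = (AUC_ev/D_ev)/(AUC_iv/D_iv) = (250.12675/150)/(659.342/150) = 1.66751/4.39561 = 0.3794

F = 0.379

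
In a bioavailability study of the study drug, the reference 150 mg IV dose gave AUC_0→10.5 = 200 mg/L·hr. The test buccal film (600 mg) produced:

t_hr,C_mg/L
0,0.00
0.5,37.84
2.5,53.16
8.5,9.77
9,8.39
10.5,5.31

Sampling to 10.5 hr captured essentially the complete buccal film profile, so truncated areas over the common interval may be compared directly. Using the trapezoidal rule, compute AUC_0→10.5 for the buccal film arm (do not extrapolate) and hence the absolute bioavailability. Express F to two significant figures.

Trapezoidal AUC_0→10.5 (buccal film):
  [0→0.5]: (0.00+37.84)/2 × 0.5 = 9.46
  [0.5→2.5]: (37.84+53.16)/2 × 2 = 91.0
  [2.5→8.5]: (53.16+9.77)/2 × 6 = 188.79
  [8.5→9]: (9.77+8.39)/2 × 0.5 = 4.54
  [9→10.5]: (8.39+5.31)/2 × 1.5 = 10.275
  Sum = 304.065 mg/L·hr
F = (AUC_ev/D_ev)/(AUC_iv/D_iv) = (304.065/600)/(200/150) = 0.506775/1.33333 = 0.3801

F = 0.38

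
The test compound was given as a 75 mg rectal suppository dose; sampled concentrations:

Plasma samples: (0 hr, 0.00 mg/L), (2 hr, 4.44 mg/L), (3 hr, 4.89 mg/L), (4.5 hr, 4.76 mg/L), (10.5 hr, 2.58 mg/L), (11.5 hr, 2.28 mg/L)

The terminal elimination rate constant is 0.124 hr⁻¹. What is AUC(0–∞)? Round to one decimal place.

Trapezoidal AUC_0→11.5:
  [0→2]: (0.00+4.44)/2 × 2 = 4.44
  [2→3]: (4.44+4.89)/2 × 1 = 4.665
  [3→4.5]: (4.89+4.76)/2 × 1.5 = 7.2375
  [4.5→10.5]: (4.76+2.58)/2 × 6 = 22.02
  [10.5→11.5]: (2.58+2.28)/2 × 1 = 2.43
  Sum = 40.7925 mg/L·hr
Extrapolated tail: C_last / k_e = 2.28 / 0.124 = 18.387
AUC_0→∞ = 40.7925 + 18.387 = 59.1795 mg/L·hr

AUC = 59.2 mg/L·hr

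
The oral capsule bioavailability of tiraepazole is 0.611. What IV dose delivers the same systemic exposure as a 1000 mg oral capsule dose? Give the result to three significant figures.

D_iv = 611 mg

Systemic exposure from an extravascular dose = F × D_ev, so the equivalent IV dose is F × D_ev.
D_iv = F × D_ev = 0.611 × 1000 = 611 mg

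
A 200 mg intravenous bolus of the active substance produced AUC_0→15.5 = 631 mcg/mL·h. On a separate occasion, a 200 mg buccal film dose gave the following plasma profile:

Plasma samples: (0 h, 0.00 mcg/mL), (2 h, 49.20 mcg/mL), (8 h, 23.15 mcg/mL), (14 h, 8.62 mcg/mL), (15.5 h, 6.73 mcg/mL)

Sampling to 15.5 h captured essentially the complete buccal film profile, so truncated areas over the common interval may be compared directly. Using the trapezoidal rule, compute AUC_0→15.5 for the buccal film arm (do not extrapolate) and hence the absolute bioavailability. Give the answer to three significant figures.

Trapezoidal AUC_0→15.5 (buccal film):
  [0→2]: (0.00+49.20)/2 × 2 = 49.2
  [2→8]: (49.20+23.15)/2 × 6 = 217.05
  [8→14]: (23.15+8.62)/2 × 6 = 95.31
  [14→15.5]: (8.62+6.73)/2 × 1.5 = 11.5125
  Sum = 373.0725 mcg/mL·h
F = (AUC_ev/D_ev)/(AUC_iv/D_iv) = (373.0725/200)/(631/200) = 1.8653625/3.155 = 0.5912

F = 0.591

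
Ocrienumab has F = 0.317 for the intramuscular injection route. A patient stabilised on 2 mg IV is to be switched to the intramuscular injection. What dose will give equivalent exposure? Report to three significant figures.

D_intramuscular = 6.31 mg

For equal systemic exposure: F × D_ev = D_iv
D_ev = D_iv / F = 2 / 0.317 = 6.30915 mg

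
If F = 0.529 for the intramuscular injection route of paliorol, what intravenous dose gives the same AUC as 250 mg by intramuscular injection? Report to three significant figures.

D_iv = 132 mg

Systemic exposure from an extravascular dose = F × D_ev, so the equivalent IV dose is F × D_ev.
D_iv = F × D_ev = 0.529 × 250 = 132.25 mg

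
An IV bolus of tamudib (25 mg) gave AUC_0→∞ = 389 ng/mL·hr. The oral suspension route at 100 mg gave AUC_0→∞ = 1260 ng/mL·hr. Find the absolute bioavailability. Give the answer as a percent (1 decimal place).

F = 81.0%

F = (AUC_ev / D_ev) / (AUC_iv / D_iv)
  = (1260/100) / (389/25)
  = 12.6 / 15.56 = 0.8098
  = 80.98%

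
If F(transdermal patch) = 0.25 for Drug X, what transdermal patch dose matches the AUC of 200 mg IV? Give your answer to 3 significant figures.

D_transdermal = 800 mg

For equal systemic exposure: F × D_ev = D_iv
D_ev = D_iv / F = 200 / 0.25 = 800 mg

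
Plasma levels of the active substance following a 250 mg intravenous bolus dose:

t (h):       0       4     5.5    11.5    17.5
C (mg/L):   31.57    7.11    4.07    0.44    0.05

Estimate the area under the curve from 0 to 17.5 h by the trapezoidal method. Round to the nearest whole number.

AUC = 101 mg/L·h

Trapezoidal AUC_0→17.5:
  [0→4]: (31.57+7.11)/2 × 4 = 77.36
  [4→5.5]: (7.11+4.07)/2 × 1.5 = 8.385
  [5.5→11.5]: (4.07+0.44)/2 × 6 = 13.53
  [11.5→17.5]: (0.44+0.05)/2 × 6 = 1.47
  Sum = 100.745 mg/L·h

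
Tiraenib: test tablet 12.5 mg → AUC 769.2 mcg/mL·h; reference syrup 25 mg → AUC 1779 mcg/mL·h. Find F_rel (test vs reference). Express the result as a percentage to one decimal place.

F_rel = 86.5%

F_rel = (AUC_test/D_test) / (AUC_ref/D_ref)
      = (769.2/12.5) / (1779/25)
      = 61.536 / 71.16 = 0.8648 = 86.48%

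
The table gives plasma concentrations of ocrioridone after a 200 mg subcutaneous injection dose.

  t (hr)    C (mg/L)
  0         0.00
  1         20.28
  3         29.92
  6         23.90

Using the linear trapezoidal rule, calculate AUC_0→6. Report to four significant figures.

AUC = 141.1 mg/L·hr

Trapezoidal AUC_0→6:
  [0→1]: (0.00+20.28)/2 × 1 = 10.14
  [1→3]: (20.28+29.92)/2 × 2 = 50.2
  [3→6]: (29.92+23.90)/2 × 3 = 80.73
  Sum = 141.07 mg/L·hr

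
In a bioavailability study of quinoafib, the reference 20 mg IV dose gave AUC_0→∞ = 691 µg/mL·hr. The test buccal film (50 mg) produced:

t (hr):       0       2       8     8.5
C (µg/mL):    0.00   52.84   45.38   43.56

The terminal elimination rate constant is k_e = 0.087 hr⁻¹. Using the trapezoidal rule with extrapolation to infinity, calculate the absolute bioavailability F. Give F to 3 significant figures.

Trapezoidal AUC_0→8.5 (buccal film):
  [0→2]: (0.00+52.84)/2 × 2 = 52.84
  [2→8]: (52.84+45.38)/2 × 6 = 294.66
  [8→8.5]: (45.38+43.56)/2 × 0.5 = 22.235
  Sum = 369.735 µg/mL·hr
Tail: C_last/k_e = 43.56/0.087 = 500.690
AUC_0→∞ (buccal film) = 369.735 + 500.690 = 870.425 µg/mL·hr
F = (AUC_ev/D_ev)/(AUC_iv/D_iv) = (870.425/50)/(691/20) = 17.4085/34.55 = 0.5039

F = 0.504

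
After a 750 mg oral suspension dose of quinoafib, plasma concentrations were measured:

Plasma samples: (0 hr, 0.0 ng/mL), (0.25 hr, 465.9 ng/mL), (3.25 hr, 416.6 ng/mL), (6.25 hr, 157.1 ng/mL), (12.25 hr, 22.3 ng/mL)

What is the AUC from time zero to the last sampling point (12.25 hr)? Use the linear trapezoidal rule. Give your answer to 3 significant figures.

AUC = 2780 ng/mL·hr

Trapezoidal AUC_0→12.25:
  [0→0.25]: (0.0+465.9)/2 × 0.25 = 58.2375
  [0.25→3.25]: (465.9+416.6)/2 × 3 = 1323.75
  [3.25→6.25]: (416.6+157.1)/2 × 3 = 860.55
  [6.25→12.25]: (157.1+22.3)/2 × 6 = 538.2
  Sum = 2780.7375 ng/mL·hr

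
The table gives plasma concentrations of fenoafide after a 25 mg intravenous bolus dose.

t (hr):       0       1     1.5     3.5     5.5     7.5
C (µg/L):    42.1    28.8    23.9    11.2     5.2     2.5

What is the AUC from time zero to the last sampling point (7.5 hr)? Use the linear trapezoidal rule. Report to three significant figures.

Trapezoidal AUC_0→7.5:
  [0→1]: (42.1+28.8)/2 × 1 = 35.45
  [1→1.5]: (28.8+23.9)/2 × 0.5 = 13.175
  [1.5→3.5]: (23.9+11.2)/2 × 2 = 35.1
  [3.5→5.5]: (11.2+5.2)/2 × 2 = 16.4
  [5.5→7.5]: (5.2+2.5)/2 × 2 = 7.7
  Sum = 107.825 µg/L·hr

AUC = 108 µg/L·hr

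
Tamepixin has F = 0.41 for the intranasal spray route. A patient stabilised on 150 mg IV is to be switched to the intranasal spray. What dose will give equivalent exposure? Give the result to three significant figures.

D_intranasal = 366 mg

For equal systemic exposure: F × D_ev = D_iv
D_ev = D_iv / F = 150 / 0.41 = 365.854 mg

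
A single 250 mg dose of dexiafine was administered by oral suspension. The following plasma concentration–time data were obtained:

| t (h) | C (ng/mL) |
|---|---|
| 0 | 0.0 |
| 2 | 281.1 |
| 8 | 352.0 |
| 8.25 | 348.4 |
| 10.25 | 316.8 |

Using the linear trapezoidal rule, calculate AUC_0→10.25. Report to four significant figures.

AUC = 2933 ng/mL·h

Trapezoidal AUC_0→10.25:
  [0→2]: (0.0+281.1)/2 × 2 = 281.1
  [2→8]: (281.1+352.0)/2 × 6 = 1899.3
  [8→8.25]: (352.0+348.4)/2 × 0.25 = 87.55
  [8.25→10.25]: (348.4+316.8)/2 × 2 = 665.2
  Sum = 2933.15 ng/mL·h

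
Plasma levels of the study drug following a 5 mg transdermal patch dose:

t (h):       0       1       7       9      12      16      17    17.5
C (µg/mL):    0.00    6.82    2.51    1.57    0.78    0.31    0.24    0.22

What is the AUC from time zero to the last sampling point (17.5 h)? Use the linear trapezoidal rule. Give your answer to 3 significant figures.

Trapezoidal AUC_0→17.5:
  [0→1]: (0.00+6.82)/2 × 1 = 3.41
  [1→7]: (6.82+2.51)/2 × 6 = 27.99
  [7→9]: (2.51+1.57)/2 × 2 = 4.08
  [9→12]: (1.57+0.78)/2 × 3 = 3.525
  [12→16]: (0.78+0.31)/2 × 4 = 2.18
  [16→17]: (0.31+0.24)/2 × 1 = 0.275
  [17→17.5]: (0.24+0.22)/2 × 0.5 = 0.115
  Sum = 41.575 µg/mL·h

AUC = 41.6 µg/mL·h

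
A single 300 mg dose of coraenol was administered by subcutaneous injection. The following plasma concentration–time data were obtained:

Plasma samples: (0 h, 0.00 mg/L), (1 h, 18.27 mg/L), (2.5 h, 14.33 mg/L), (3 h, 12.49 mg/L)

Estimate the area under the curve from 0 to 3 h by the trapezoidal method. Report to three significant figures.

Trapezoidal AUC_0→3:
  [0→1]: (0.00+18.27)/2 × 1 = 9.135
  [1→2.5]: (18.27+14.33)/2 × 1.5 = 24.45
  [2.5→3]: (14.33+12.49)/2 × 0.5 = 6.705
  Sum = 40.29 mg/L·h

AUC = 40.3 mg/L·h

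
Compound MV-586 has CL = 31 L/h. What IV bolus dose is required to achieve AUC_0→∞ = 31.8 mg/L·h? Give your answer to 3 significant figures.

Dose = 986 mg

Dose_iv = CL × AUC_0→∞
     = 31 × 31.8 = 985.8 mg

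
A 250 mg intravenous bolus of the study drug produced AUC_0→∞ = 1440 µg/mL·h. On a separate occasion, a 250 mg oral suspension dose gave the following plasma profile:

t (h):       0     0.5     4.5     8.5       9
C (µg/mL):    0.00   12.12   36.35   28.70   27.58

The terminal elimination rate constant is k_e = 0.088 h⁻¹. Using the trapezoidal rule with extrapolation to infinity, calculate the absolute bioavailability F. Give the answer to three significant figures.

Trapezoidal AUC_0→9 (oral suspension):
  [0→0.5]: (0.00+12.12)/2 × 0.5 = 3.03
  [0.5→4.5]: (12.12+36.35)/2 × 4 = 96.94
  [4.5→8.5]: (36.35+28.70)/2 × 4 = 130.1
  [8.5→9]: (28.70+27.58)/2 × 0.5 = 14.07
  Sum = 244.14 µg/mL·h
Tail: C_last/k_e = 27.58/0.088 = 313.409
AUC_0→∞ (oral suspension) = 244.14 + 313.409 = 557.549 µg/mL·h
F = (AUC_ev/D_ev)/(AUC_iv/D_iv) = (557.549/250)/(1440/250) = 2.230196/5.76 = 0.3872

F = 0.387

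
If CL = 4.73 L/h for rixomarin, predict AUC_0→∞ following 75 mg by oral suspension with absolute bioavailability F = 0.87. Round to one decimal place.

AUC = 13.8 mg/L·h

AUC_0→∞ = F × Dose / CL
        = 0.87 × 75 / 4.73 = 13.7949 mg/L·h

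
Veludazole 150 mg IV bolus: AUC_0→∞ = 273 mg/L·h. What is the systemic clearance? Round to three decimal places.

CL = 0.549 L/h

CL = Dose_iv / AUC_0→∞
   = 150 / 273 = 0.549451 L/h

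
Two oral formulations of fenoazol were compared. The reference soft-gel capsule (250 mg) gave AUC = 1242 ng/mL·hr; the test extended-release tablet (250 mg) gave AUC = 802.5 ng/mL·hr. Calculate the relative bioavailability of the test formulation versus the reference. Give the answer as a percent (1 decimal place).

F_rel = 64.6%

F_rel = (AUC_test/D_test) / (AUC_ref/D_ref)
      = (802.5/250) / (1242/250)
      = 3.21 / 4.968 = 0.6461 = 64.61%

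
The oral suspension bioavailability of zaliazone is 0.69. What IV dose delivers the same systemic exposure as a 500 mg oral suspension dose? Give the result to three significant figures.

D_iv = 345 mg

Systemic exposure from an extravascular dose = F × D_ev, so the equivalent IV dose is F × D_ev.
D_iv = F × D_ev = 0.69 × 500 = 345 mg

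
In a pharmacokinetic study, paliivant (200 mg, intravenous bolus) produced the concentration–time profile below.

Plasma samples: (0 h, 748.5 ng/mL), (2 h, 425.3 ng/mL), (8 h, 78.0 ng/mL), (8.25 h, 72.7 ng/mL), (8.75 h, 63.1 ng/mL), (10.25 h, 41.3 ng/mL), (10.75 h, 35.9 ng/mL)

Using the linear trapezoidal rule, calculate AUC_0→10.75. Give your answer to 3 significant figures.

AUC = 2830 ng/mL·h

Trapezoidal AUC_0→10.75:
  [0→2]: (748.5+425.3)/2 × 2 = 1173.8
  [2→8]: (425.3+78.0)/2 × 6 = 1509.9
  [8→8.25]: (78.0+72.7)/2 × 0.25 = 18.8375
  [8.25→8.75]: (72.7+63.1)/2 × 0.5 = 33.95
  [8.75→10.25]: (63.1+41.3)/2 × 1.5 = 78.3
  [10.25→10.75]: (41.3+35.9)/2 × 0.5 = 19.3
  Sum = 2834.0875 ng/mL·h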